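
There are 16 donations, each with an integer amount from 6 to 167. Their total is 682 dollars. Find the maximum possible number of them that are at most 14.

Each value at 14 or below falls at least 167 − 14 = 153 short of the ceiling 167.
The ceiling total is 16 × 167 = 2672, and we need 682, so at most ⌊(2672 − 682)/153⌋ = 13 can be that low.
k = 13 is achieved by 13 values at 14 and 3 at 167, total 683; lower one of the 167's by 1 (still > 14) to reach 682.

13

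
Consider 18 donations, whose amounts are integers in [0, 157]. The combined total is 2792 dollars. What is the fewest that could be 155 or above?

7

Suppose at most 18 − j of them reach 155; then j values are ≤ 154 and the rest ≤ 157.
The total is then ≤ 154·j + 157·(18 − j) = 2826 − 3j. For this to be ≥ 2792 we need j ≤ 11, so at least 18 − 11 = 7 must reach 155.
Exactly 7 works: 7 values at 157 and 11 at 154 total 2793; lower one of the high values by 1 (still ≥ 155) to hit 2792.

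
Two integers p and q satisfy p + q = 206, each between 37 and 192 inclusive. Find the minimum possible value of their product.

6253

Since p + q is fixed, pushing one of them to its bound minimizes the product.
The extreme feasible split is p = 37, q = 169, giving pq = 6253.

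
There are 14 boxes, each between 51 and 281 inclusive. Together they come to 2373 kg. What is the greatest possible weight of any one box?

Maximizing one value means minimizing the remaining 13.
The other 13 contribute at least 13 × 51 = 663, leaving at most 2373 − 663 = 1710.
But each box is capped at 281, so the maximum is 281.
Achievable: one at 281 and the other 13 totalling 2092, which fits since 13 × 51 ≤ 2092 ≤ 13 × 281.

281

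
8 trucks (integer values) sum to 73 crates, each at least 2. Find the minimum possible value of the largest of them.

If every one of the 8 were at most 9, the total would be at most 8 × 9 = 72 < 73.
Equality holds with 1 value of 10 and 7 values of 9.

10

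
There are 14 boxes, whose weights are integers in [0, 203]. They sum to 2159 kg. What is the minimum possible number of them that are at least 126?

6

Each value short of 126 is at most 125, costing at least 203 − 125 = 78 against the maximum total of 2842.
We can afford to lose at most 2842 − 2159 = 683, so at most ⌊683/78⌋ = 8 fall short, and at least 6 are ≥ 126.
Exactly 6 works: 6 values at 203 and 8 at 125 total 2218; lower one of the high values by 59 (still ≥ 126) to hit 2159.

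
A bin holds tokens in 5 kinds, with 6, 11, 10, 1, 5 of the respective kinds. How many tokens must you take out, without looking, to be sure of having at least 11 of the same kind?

In the worst case you take as many as possible of each kind without reaching 11: 6 + 10 + 10 + 1 + 5 = 32.
The next one must give 11 of some kind, so 32 + 1 = 33.

33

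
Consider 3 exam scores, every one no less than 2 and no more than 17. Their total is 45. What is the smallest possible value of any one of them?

Minimizing one value means maximizing the remaining 2.
The other 2 contribute at most 2 × 17 = 34, leaving at least 45 − 34 = 11.
Since 11 ≥ 2, this is achievable: one at 11 and 2 at 17.

11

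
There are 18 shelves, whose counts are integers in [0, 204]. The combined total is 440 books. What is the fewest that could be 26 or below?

2

If only k of them are at most 26, the other 18 − k are at least 27, so the total is at least (18 − k)·27 + k·0.
This is ≤ 440, so (18 − k)·27 + 0k ≤ 440, which gives k ≥ 2.
Exactly 2 works: 2 values at 0 and 16 at 27 total 432; raise one of the low values by 8 (still ≤ 26) to hit 440.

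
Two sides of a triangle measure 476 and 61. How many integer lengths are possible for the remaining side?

121

The triangle inequality gives |476 − 61| < c < 476 + 61, i.e. 415 < c < 537.
So c can be any integer from 416 to 536: 121 values.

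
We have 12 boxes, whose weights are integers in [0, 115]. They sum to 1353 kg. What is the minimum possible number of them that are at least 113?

3

Suppose at most 12 − j of them reach 113; then j values are ≤ 112 and the rest ≤ 115.
The total is then ≤ 112·j + 115·(12 − j) = 1380 − 3j. For this to be ≥ 1353 we need j ≤ 9, so at least 12 − 9 = 3 must reach 113.
Exactly 3 works: 3 values at 115 and 9 at 112 total 1353.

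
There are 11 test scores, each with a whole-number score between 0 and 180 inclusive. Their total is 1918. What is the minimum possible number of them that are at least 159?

If only k of them are at least 159, the other 11 − k are at most 158, so the total is at most k·180 + (11 − k)·158.
This must reach 1918, so k·180 + (11 − k)·158 ≥ 1918, giving k ≥ 9.
Exactly 9 works: 9 values at 180 and 2 at 158 total 1936; lower one of the high values by 18 (still ≥ 159) to hit 1918.

9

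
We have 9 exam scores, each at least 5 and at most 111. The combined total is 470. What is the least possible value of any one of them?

To make one score as small as possible, make the other 8 as large as possible.
The other 8 can take up 8 × 111 = 888 ≥ 470 − 5, so one score can sit at its floor of 5.
Achievable: one at 5 and the other 8 totalling 465, which fits since 8 × 5 ≤ 465 ≤ 8 × 111.

5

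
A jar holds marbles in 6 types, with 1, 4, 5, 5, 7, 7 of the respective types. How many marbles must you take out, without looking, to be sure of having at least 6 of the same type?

26

In the worst case you take as many as possible of each type without reaching 6: 1 + 4 + 5 + 5 + 5 + 5 = 25.
The next one must give 6 of some type, so 25 + 1 = 26.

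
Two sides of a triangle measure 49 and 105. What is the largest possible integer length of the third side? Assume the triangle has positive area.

153

The third side must be less than 49 + 105 = 154.
The largest integer below 154 is 153.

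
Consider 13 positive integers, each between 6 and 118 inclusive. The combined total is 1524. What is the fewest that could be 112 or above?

12

If only k of them are at least 112, the other 13 − k are at most 111, so the total is at most k·118 + (13 − k)·111.
This must reach 1524, so k·118 + (13 − k)·111 ≥ 1524, giving k ≥ 12.
Exactly 12 works: 12 values at 118 and 1 at 111 total 1527; lower one of the high values by 3 (still ≥ 112) to hit 1524.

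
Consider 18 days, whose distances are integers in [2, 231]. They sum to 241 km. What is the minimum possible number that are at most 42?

13

Each value above 42 is at least 43, contributing at least 43 − 2 = 41 above the floor 2.
The sum exceeds the floor total 36 by 205, so at most ⌊205/41⌋ = 5 exceed 42, and at least 13 are ≤ 42.
Exactly 13 works: 13 values at 2 and 5 at 43 total 241.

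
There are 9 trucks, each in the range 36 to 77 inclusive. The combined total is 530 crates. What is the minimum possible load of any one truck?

To make one truck as small as possible, make the other 8 as large as possible.
The other 8 can take up 8 × 77 = 616 ≥ 530 − 36, so one truck can sit at its floor of 36.
Achievable: one at 36 and the other 8 totalling 494, which fits since 8 × 36 ≤ 494 ≤ 8 × 77.

36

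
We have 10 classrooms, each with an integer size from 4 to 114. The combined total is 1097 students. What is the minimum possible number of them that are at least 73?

9

If only k of them are at least 73, the other 10 − k are at most 72, so the total is at most k·114 + (10 − k)·72.
This must reach 1097, so k·114 + (10 − k)·72 ≥ 1097, giving k ≥ 9.
Exactly 9 works: 9 values at 114 and 1 at 72 total 1098; lower one of the high values by 1 (still ≥ 73) to hit 1097.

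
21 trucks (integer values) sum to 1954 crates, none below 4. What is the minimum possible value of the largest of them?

The 21 values sum to 1954, so their maximum is at least ⌈1954/21⌉ = 94.
Equality holds with 1 value of 94 and 20 values of 93.

94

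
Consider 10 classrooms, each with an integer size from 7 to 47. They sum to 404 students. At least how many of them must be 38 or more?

Each value short of 38 is at most 37, costing at least 47 − 37 = 10 against the maximum total of 470.
We can afford to lose at most 470 − 404 = 66, so at most ⌊66/10⌋ = 6 fall short, and at least 4 are ≥ 38.
Exactly 4 works: 4 values at 47 and 6 at 37 total 410; lower one of the high values by 6 (still ≥ 38) to hit 404.

4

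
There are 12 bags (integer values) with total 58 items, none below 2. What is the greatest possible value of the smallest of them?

If every one of the 12 were at least 5, the total would be at least 12 × 5 = 60 > 58.
Achievable: 2 of them at 4 and 10 at 5 total 58.

4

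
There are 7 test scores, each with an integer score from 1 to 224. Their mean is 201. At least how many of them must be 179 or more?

The total is 7 × 201 = 1407.
Suppose at most 7 − j of them reach 179; then j values are ≤ 178 and the rest ≤ 224.
The total is then ≤ 178·j + 224·(7 − j) = 1568 − 46j. For this to be ≥ 1407 we need j ≤ 3, so at least 7 − 3 = 4 must reach 179.
Exactly 4 works: 4 values at 224 and 3 at 178 total 1430; lower one of the high values by 23 (still ≥ 179) to hit 1407.

4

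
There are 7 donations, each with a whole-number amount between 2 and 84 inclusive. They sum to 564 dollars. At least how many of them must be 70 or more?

If only k of them are at least 70, the other 7 − k are at most 69, so the total is at most k·84 + (7 − k)·69.
This must reach 564, so k·84 + (7 − k)·69 ≥ 564, giving k ≥ 6.
Exactly 6 works: 6 values at 84 and 1 at 69 total 573; lower one of the high values by 9 (still ≥ 70) to hit 564.

6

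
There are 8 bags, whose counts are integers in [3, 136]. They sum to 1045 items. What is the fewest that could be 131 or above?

1

Suppose at most 8 − j of them reach 131; then j values are ≤ 130 and the rest ≤ 136.
The total is then ≤ 130·j + 136·(8 − j) = 1088 − 6j. For this to be ≥ 1045 we need j ≤ 7, so at least 8 − 7 = 1 must reach 131.
Exactly 1 works: 1 value at 136 and 7 at 130 total 1046; lower one of the high values by 1 (still ≥ 131) to hit 1045.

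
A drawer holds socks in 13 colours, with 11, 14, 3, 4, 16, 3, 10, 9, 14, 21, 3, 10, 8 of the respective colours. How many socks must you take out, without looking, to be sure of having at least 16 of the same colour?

In the worst case you take as many as possible of each colour without reaching 16: 11 + 14 + 3 + 4 + 15 + 3 + 10 + 9 + 14 + 15 + 3 + 10 + 8 = 119.
The next one must give 16 of some colour, so 119 + 1 = 120.

120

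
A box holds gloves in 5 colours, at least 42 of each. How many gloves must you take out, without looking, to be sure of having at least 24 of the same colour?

In the worst case you draw 23 of each of the 5 colours: 5 × 23 = 115.
One more forces 24 of some colour, so 115 + 1 = 116.

116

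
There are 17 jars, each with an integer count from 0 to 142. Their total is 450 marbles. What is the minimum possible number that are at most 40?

7

Let j be the number exceeding 40. Then the total is ≥ 41·j + 0·(17 − j) = 0 + 41j.
So 41j ≤ 450 and j ≤ 10; hence at least 17 − 10 = 7 are ≤ 40.
Exactly 7 works: 7 values at 0 and 10 at 41 total 410; raise one of the low values by 40 (still ≤ 40) to hit 450.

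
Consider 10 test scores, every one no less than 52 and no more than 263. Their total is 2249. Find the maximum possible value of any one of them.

263

To make one score as large as possible, make the other 9 as small as possible.
The other 9 contribute at least 9 × 52 = 468, leaving at most 2249 − 468 = 1781.
But each score is capped at 263, so the maximum is 263.
Achievable: one at 263 and the other 9 totalling 1986, which fits since 9 × 52 ≤ 1986 ≤ 9 × 263.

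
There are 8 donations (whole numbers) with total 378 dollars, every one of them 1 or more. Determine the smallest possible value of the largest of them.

The 8 values sum to 378, so their maximum is at least ⌈378/8⌉ = 48.
Equality holds with 2 values of 48 and 6 values of 47.

48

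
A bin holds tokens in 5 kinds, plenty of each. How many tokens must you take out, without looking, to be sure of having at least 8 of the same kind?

In the worst case you draw 7 of each of the 5 kinds: 5 × 7 = 35.
One more forces 8 of some kind, so 35 + 1 = 36.

36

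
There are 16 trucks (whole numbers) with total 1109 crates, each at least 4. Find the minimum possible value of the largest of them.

Some value must be at least ⌈1109/16⌉ = 70, since 16 × 69 = 1104 < 1109.
Equality holds with 5 values of 70 and 11 values of 69.

70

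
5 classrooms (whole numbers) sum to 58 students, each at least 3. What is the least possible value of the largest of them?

12

The average is 58/5 > 11, so not all 5 can be 11 or less; the largest is ≥ 12.
Achievable: 3 of them at 12 and 2 at 11 total 58.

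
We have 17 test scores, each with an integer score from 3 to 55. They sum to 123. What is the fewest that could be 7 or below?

3

Let j be the number exceeding 7. Then the total is ≥ 8·j + 3·(17 − j) = 51 + 5j.
So 5j ≤ 72 and j ≤ 14; hence at least 17 − 14 = 3 are ≤ 7.
Exactly 3 works: 3 values at 3 and 14 at 8 total 121; raise one of the low values by 2 (still ≤ 7) to hit 123.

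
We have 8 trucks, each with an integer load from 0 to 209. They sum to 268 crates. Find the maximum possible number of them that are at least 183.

Suppose k of them are at least 183. Those contribute at least 183 each and the other 8 − k at least 0 each.
So the total is at least 183k + 0(8 − k) = 0 + 183k. This must be ≤ 268, giving k ≤ 1.
k = 1 is achieved by 1 value at 183 and 7 at 0, total 183; add 85 to one value (staying below 183) to reach 268.

1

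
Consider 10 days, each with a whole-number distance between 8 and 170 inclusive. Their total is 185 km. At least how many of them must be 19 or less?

Let j be the number exceeding 19. Then the total is ≥ 20·j + 8·(10 − j) = 80 + 12j.
So 12j ≤ 105 and j ≤ 8; hence at least 10 − 8 = 2 are ≤ 19.
Exactly 2 works: 2 values at 8 and 8 at 20 total 176; raise one of the low values by 9 (still ≤ 19) to hit 185.

2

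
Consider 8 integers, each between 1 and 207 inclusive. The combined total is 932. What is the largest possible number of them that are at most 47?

4

Suppose k of them are at most 47. Those contribute at most 47 each and the rest at most 207 each.
So the total is at most 47k + 207(8 − k) = 1656 − 160k. This must still be ≥ 932, so k ≤ 4.
k = 4 is achieved by 4 values at 47 and 4 at 207, total 1016; lower one of the 207's by 84 (still > 47) to reach 932.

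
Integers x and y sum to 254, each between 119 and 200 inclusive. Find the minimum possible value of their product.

16065

For a fixed sum, xy is smallest when x and y are as far apart as possible.
At the endpoint x = 119, y = 254 − 119 = 135, so xy = 119 × 135 = 16065.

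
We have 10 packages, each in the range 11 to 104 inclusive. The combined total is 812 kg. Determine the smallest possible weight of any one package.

11

Minimizing one value means maximizing the remaining 9.
The other 9 can take up 9 × 104 = 936 ≥ 812 − 11, so one package can sit at its floor of 11.
Achievable: one at 11 and the other 9 totalling 801, which fits since 9 × 11 ≤ 801 ≤ 9 × 104.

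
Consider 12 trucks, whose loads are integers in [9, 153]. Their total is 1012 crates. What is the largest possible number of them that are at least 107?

9

Suppose k of them are at least 107. Those contribute at least 107 each and the other 12 − k at least 9 each.
So the total is at least 107k + 9(12 − k) = 108 + 98k. This must be ≤ 1012, giving k ≤ 9.
k = 9 is achieved by 9 values at 107 and 3 at 9, total 990; add 22 to one value (staying below 107) to reach 1012.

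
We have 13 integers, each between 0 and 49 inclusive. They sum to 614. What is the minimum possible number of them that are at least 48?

2

Suppose at most 13 − j of them reach 48; then j values are ≤ 47 and the rest ≤ 49.
The total is then ≤ 47·j + 49·(13 − j) = 637 − 2j. For this to be ≥ 614 we need j ≤ 11, so at least 13 − 11 = 2 must reach 48.
Exactly 2 works: 2 values at 49 and 11 at 47 total 615; lower one of the high values by 1 (still ≥ 48) to hit 614.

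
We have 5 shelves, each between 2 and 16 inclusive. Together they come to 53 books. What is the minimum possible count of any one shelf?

Minimizing one value means maximizing the remaining 4.
The other 4 can take up 4 × 16 = 64 ≥ 53 − 2, so one shelf can sit at its floor of 2.
Achievable: one at 2 and the other 4 totalling 51, which fits since 4 × 2 ≤ 51 ≤ 4 × 16.

2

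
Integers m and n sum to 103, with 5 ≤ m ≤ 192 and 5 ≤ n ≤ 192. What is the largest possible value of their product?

With m + n fixed, mn peaks when the two are closest together.
Taking m = 51 and n = 52 (both in [5, 192]) gives mn = 2652.

2652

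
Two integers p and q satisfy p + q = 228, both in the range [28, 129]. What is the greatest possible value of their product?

For a fixed sum, the product pq is largest when p and q are as close as possible.
Taking p = 114 and q = 114 (both in [28, 129]) gives pq = 12996.

12996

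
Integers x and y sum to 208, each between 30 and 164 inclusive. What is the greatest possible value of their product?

10816

xy = x(208 − x) is maximized when x is as near 208/2 as the bounds allow.
Taking x = 104 and y = 104 (both in [30, 164]) gives xy = 10816.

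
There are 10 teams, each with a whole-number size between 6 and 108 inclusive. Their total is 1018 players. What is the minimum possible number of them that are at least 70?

9

Suppose at most 10 − j of them reach 70; then j values are ≤ 69 and the rest ≤ 108.
The total is then ≤ 69·j + 108·(10 − j) = 1080 − 39j. For this to be ≥ 1018 we need j ≤ 1, so at least 10 − 1 = 9 must reach 70.
Exactly 9 works: 9 values at 108 and 1 at 69 total 1041; lower one of the high values by 23 (still ≥ 70) to hit 1018.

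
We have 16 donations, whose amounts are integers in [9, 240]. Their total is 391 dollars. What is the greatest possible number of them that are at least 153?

1

Suppose k of them are at least 153. Those contribute at least 153 each and the other 16 − k at least 9 each.
So the total is at least 153k + 9(16 − k) = 144 + 144k. This must be ≤ 391, giving k ≤ 1.
k = 1 is achieved by 1 value at 153 and 15 at 9, total 288; add 103 to one value (staying below 153) to reach 391.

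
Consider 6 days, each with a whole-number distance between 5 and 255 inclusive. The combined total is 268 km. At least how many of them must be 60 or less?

Let j be the number exceeding 60. Then the total is ≥ 61·j + 5·(6 − j) = 30 + 56j.
So 56j ≤ 238 and j ≤ 4; hence at least 6 − 4 = 2 are ≤ 60.
Exactly 2 works: 2 values at 5 and 4 at 61 total 254; raise one of the low values by 14 (still ≤ 60) to hit 268.

2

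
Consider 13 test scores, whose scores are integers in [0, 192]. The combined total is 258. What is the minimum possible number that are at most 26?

4

Let j be the number exceeding 26. Then the total is ≥ 27·j + 0·(13 − j) = 0 + 27j.
So 27j ≤ 258 and j ≤ 9; hence at least 13 − 9 = 4 are ≤ 26.
Exactly 4 works: 4 values at 0 and 9 at 27 total 243; raise one of the low values by 15 (still ≤ 26) to hit 258.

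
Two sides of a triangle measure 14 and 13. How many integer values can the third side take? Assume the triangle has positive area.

25

The triangle inequality gives |14 − 13| < c < 14 + 13, i.e. 1 < c < 27.
So c can be any integer from 2 to 26: 25 values.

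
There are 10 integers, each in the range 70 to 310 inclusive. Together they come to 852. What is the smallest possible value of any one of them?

70

To make one integer as small as possible, make the other 9 as large as possible.
The other 9 can take up 9 × 310 = 2790 ≥ 852 − 70, so one integer can sit at its floor of 70.
Achievable: one at 70 and the other 9 totalling 782, which fits since 9 × 70 ≤ 782 ≤ 9 × 310.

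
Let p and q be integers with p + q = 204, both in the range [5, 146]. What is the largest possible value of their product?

10404

With p + q fixed, pq peaks when the two are closest together.
Taking p = 102 and q = 102 (both in [5, 146]) gives pq = 10404.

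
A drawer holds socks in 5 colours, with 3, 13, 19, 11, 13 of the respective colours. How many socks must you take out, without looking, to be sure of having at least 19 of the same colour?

In the worst case you take as many as possible of each colour without reaching 19: 3 + 13 + 18 + 11 + 13 = 58.
The next one must give 19 of some colour, so 58 + 1 = 59.

59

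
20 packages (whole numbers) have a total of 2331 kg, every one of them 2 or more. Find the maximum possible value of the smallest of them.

If every one of the 20 were at least 117, the total would be at least 20 × 117 = 2340 > 2331.
Taking 9 copies of 116 and 11 copies of 117 gives exactly 2331, so 116 is attained.

116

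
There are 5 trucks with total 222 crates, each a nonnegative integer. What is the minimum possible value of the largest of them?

45

If every one of the 5 were at most 44, the total would be at most 5 × 44 = 220 < 222.
Taking 3 copies of 44 and 2 copies of 45 gives exactly 222, so 45 is attained.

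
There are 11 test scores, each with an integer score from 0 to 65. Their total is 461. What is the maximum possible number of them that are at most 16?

5

Suppose k of them are at most 16. Those contribute at most 16 each and the rest at most 65 each.
So the total is at most 16k + 65(11 − k) = 715 − 49k. This must still be ≥ 461, so k ≤ 5.
k = 5 is achieved by 5 values at 16 and 6 at 65, total 470; lower one of the 65's by 9 (still > 16) to reach 461.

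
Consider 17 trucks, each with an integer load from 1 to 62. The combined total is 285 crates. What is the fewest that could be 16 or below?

If only k of them are at most 16, the other 17 − k are at least 17, so the total is at least (17 − k)·17 + k·1.
This is ≤ 285, so (17 − k)·17 + 1k ≤ 285, which gives k ≥ 1.
Exactly 1 works: 1 value at 1 and 16 at 17 total 273; raise one of the low values by 12 (still ≤ 16) to hit 285.

1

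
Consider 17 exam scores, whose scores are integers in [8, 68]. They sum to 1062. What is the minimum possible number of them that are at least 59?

Suppose at most 17 − j of them reach 59; then j values are ≤ 58 and the rest ≤ 68.
The total is then ≤ 58·j + 68·(17 − j) = 1156 − 10j. For this to be ≥ 1062 we need j ≤ 9, so at least 17 − 9 = 8 must reach 59.
Exactly 8 works: 8 values at 68 and 9 at 58 total 1066; lower one of the high values by 4 (still ≥ 59) to hit 1062.

8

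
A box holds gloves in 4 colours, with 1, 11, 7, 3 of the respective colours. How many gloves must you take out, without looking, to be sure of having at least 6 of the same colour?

In the worst case you take as many as possible of each colour without reaching 6: 1 + 5 + 5 + 3 = 14.
The next one must give 6 of some colour, so 14 + 1 = 15.

15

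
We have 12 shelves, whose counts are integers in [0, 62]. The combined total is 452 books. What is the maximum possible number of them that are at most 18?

6

Each value at 18 or below falls at least 62 − 18 = 44 short of the ceiling 62.
The ceiling total is 12 × 62 = 744, and we need 452, so at most ⌊(744 − 452)/44⌋ = 6 can be that low.
k = 6 is achieved by 6 values at 18 and 6 at 62, total 480; lower one of the 62's by 28 (still > 18) to reach 452.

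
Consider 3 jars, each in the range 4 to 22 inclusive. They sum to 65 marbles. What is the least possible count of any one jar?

21

Minimizing one value means maximizing the remaining 2.
The other 2 contribute at most 2 × 22 = 44, leaving at least 65 − 44 = 21.
Since 21 ≥ 4, this is achievable: one at 21 and 2 at 22.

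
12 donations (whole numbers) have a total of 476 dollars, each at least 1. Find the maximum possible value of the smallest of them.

39

The 12 values sum to 476, so their minimum is at most ⌊476/12⌋ = 39.
Equality holds with 4 values of 39 and 8 values of 40.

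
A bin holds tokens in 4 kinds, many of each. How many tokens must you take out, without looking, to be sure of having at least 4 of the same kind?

You could draw 3 of every kind without reaching 4 of any — 12 in all.
One more forces 4 of some kind, so 12 + 1 = 13.

13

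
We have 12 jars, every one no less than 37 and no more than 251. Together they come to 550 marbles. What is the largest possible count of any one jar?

To make one jar as large as possible, make the other 11 as small as possible.
The other 11 contribute at least 11 × 37 = 407, leaving at most 550 − 407 = 143.
Since 143 ≤ 251, this is achievable: one at 143 and 11 at 37.

143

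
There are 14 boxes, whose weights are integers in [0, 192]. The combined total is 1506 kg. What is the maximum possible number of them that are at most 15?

Each value at 15 or below falls at least 192 − 15 = 177 short of the ceiling 192.
The ceiling total is 14 × 192 = 2688, and we need 1506, so at most ⌊(2688 − 1506)/177⌋ = 6 can be that low.
k = 6 is achieved by 6 values at 15 and 8 at 192, total 1626; lower one of the 192's by 120 (still > 15) to reach 1506.

6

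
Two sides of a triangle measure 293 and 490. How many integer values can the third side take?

585

The triangle inequality gives |293 − 490| < c < 293 + 490, i.e. 197 < c < 783.
So c can be any integer from 198 to 782: 585 values.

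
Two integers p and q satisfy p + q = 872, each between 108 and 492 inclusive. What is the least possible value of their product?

186960

pq = p(872 − p) is concave in p, so over [380, 492] it is minimized at an endpoint.
The extreme feasible split is p = 380, q = 492, giving pq = 186960.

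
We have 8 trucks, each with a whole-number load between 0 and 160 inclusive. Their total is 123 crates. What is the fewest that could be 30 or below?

5

Each value above 30 is at least 31, contributing at least 31 − 0 = 31 above the floor 0.
The sum exceeds the floor total 0 by 123, so at most ⌊123/31⌋ = 3 exceed 30, and at least 5 are ≤ 30.
Exactly 5 works: 5 values at 0 and 3 at 31 total 93; raise one of the low values by 30 (still ≤ 30) to hit 123.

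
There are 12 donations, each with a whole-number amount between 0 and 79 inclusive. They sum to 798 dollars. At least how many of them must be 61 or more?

5

If only k of them are at least 61, the other 12 − k are at most 60, so the total is at most k·79 + (12 − k)·60.
This must reach 798, so k·79 + (12 − k)·60 ≥ 798, giving k ≥ 5.
Exactly 5 works: 5 values at 79 and 7 at 60 total 815; lower one of the high values by 17 (still ≥ 61) to hit 798.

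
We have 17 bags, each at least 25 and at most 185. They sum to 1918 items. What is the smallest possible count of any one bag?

Minimizing one value means maximizing the remaining 16.
The other 16 can take up 16 × 185 = 2960 ≥ 1918 − 25, so one bag can sit at its floor of 25.
Achievable: one at 25 and the other 16 totalling 1893, which fits since 16 × 25 ≤ 1893 ≤ 16 × 185.

25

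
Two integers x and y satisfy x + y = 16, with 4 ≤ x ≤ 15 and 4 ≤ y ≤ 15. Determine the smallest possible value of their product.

48

Since x + y is fixed, pushing one of them to its bound minimizes the product.
At the endpoint x = 4, y = 16 − 4 = 12, so xy = 4 × 12 = 48.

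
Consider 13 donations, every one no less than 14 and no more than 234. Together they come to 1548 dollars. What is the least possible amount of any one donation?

To make one donation as small as possible, make the other 12 as large as possible.
The other 12 can take up 12 × 234 = 2808 ≥ 1548 − 14, so one donation can sit at its floor of 14.
Achievable: one at 14 and the other 12 totalling 1534, which fits since 12 × 14 ≤ 1534 ≤ 12 × 234.

14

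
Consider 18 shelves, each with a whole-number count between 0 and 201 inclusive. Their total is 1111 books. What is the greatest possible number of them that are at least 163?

6

If k of the values are ≥ 163, the total is ≥ 163k + 0(18 − k).
Setting 163k + 0(18 − k) ≤ 1111 gives 163k ≤ 1111, so k ≤ 6.
k = 6 is achieved by 6 values at 163 and 12 at 0, total 978; add 133 to one value (staying below 163) to reach 1111.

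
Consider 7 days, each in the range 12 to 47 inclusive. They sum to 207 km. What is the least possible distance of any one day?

To make one day as small as possible, make the other 6 as large as possible.
The other 6 can take up 6 × 47 = 282 ≥ 207 − 12, so one day can sit at its floor of 12.
Achievable: one at 12 and the other 6 totalling 195, which fits since 6 × 12 ≤ 195 ≤ 6 × 47.

12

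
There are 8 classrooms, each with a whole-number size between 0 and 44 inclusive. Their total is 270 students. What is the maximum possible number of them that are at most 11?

2

Suppose k of them are at most 11. Those contribute at most 11 each and the rest at most 44 each.
So the total is at most 11k + 44(8 − k) = 352 − 33k. This must still be ≥ 270, so k ≤ 2.
k = 2 is achieved by 2 values at 11 and 6 at 44, total 286; lower one of the 44's by 16 (still > 11) to reach 270.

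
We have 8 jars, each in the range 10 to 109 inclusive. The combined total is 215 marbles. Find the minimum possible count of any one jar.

10

To make one jar as small as possible, make the other 7 as large as possible.
The other 7 can take up 7 × 109 = 763 ≥ 215 − 10, so one jar can sit at its floor of 10.
Achievable: one at 10 and the other 7 totalling 205, which fits since 7 × 10 ≤ 205 ≤ 7 × 109.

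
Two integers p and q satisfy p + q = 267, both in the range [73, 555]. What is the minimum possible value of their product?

For a fixed sum, pq is smallest when p and q are as far apart as possible.
At the endpoint p = 73, q = 267 − 73 = 194, so pq = 73 × 194 = 14162.

14162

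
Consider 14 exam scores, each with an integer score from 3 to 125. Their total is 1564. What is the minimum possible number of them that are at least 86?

Each value short of 86 is at most 85, costing at least 125 − 85 = 40 against the maximum total of 1750.
We can afford to lose at most 1750 − 1564 = 186, so at most ⌊186/40⌋ = 4 fall short, and at least 10 are ≥ 86.
Exactly 10 works: 10 values at 125 and 4 at 85 total 1590; lower one of the high values by 26 (still ≥ 86) to hit 1564.

10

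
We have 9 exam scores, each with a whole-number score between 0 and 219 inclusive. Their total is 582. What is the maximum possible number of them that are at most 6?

Each value at 6 or below falls at least 219 − 6 = 213 short of the ceiling 219.
The ceiling total is 9 × 219 = 1971, and we need 582, so at most ⌊(1971 − 582)/213⌋ = 6 can be that low.
k = 6 is achieved by 6 values at 6 and 3 at 219, total 693; lower one of the 219's by 111 (still > 6) to reach 582.

6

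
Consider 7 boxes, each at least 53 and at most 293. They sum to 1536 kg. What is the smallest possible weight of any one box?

53

Minimizing one value means maximizing the remaining 6.
The other 6 can take up 6 × 293 = 1758 ≥ 1536 − 53, so one box can sit at its floor of 53.
Achievable: one at 53 and the other 6 totalling 1483, which fits since 6 × 53 ≤ 1483 ≤ 6 × 293.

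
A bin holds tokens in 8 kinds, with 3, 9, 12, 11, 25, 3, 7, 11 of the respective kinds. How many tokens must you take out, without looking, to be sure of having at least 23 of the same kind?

In the worst case you take as many as possible of each kind without reaching 23: 3 + 9 + 12 + 11 + 22 + 3 + 7 + 11 = 78.
The next one must give 23 of some kind, so 78 + 1 = 79.

79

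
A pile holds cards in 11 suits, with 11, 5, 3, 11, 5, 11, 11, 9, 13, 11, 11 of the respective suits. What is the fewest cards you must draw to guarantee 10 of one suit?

86

In the worst case you take as many as possible of each suit without reaching 10: 9 + 5 + 3 + 9 + 5 + 9 + 9 + 9 + 9 + 9 + 9 = 85.
The next one must give 10 of some suit, so 85 + 1 = 86.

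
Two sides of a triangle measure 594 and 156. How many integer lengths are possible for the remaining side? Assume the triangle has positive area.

311

The triangle inequality gives |594 − 156| < c < 594 + 156, i.e. 438 < c < 750.
So c can be any integer from 439 to 749: 311 values.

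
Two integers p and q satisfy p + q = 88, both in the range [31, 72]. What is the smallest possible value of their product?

1767

For a fixed sum, pq is smallest when p and q are as far apart as possible.
The extreme feasible split is p = 31, q = 57, giving pq = 1767.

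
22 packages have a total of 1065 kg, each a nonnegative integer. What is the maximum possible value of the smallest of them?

48

The average is 1065/22 < 49, so some value is ≤ 48.
Achievable: 13 of them at 48 and 9 at 49 total 1065.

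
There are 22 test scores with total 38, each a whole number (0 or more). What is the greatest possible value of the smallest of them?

The average is 38/22 < 2, so some value is ≤ 1.
Achievable: 6 of them at 1 and 16 at 2 total 38.

1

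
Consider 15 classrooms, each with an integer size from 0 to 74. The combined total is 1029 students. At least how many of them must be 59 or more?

Each value short of 59 is at most 58, costing at least 74 − 58 = 16 against the maximum total of 1110.
We can afford to lose at most 1110 − 1029 = 81, so at most ⌊81/16⌋ = 5 fall short, and at least 10 are ≥ 59.
Exactly 10 works: 10 values at 74 and 5 at 58 total 1030; lower one of the high values by 1 (still ≥ 59) to hit 1029.

10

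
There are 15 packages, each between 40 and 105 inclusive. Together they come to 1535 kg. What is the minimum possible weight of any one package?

65

Minimizing one value means maximizing the remaining 14.
The other 14 contribute at most 14 × 105 = 1470, leaving at least 1535 − 1470 = 65.
Since 65 ≥ 40, this is achievable: one at 65 and 14 at 105.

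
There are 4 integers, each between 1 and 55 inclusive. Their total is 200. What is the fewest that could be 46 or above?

2

Each value short of 46 is at most 45, costing at least 55 − 45 = 10 against the maximum total of 220.
We can afford to lose at most 220 − 200 = 20, so at most ⌊20/10⌋ = 2 fall short, and at least 2 are ≥ 46.
Exactly 2 works: 2 values at 55 and 2 at 45 total 200.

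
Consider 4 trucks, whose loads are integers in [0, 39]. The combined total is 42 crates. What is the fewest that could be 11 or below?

1

If only k of them are at most 11, the other 4 − k are at least 12, so the total is at least (4 − k)·12 + k·0.
This is ≤ 42, so (4 − k)·12 + 0k ≤ 42, which gives k ≥ 1.
Exactly 1 works: 1 value at 0 and 3 at 12 total 36; raise one of the low values by 6 (still ≤ 11) to hit 42.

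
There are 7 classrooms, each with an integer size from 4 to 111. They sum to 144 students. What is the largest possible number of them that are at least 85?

1

If k of the values are ≥ 85, the total is ≥ 85k + 4(7 − k).
Setting 85k + 4(7 − k) ≤ 144 gives 81k ≤ 116, so k ≤ 1.
k = 1 is achieved by 1 value at 85 and 6 at 4, total 109; add 35 to one value (staying below 85) to reach 144.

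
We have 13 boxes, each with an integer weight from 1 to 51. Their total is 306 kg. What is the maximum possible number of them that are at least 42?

With k values at 42 or above and the rest at least 1, the sum is at least 13 + 41k.
Since the sum is 306, we need 41k ≤ 293, i.e. k ≤ 7.
k = 7 is achieved by 7 values at 42 and 6 at 1, total 300; add 6 to one value (staying below 42) to reach 306.

7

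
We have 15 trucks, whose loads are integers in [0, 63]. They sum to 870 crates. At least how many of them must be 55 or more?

If only k of them are at least 55, the other 15 − k are at most 54, so the total is at most k·63 + (15 − k)·54.
This must reach 870, so k·63 + (15 − k)·54 ≥ 870, giving k ≥ 7.
Exactly 7 works: 7 values at 63 and 8 at 54 total 873; lower one of the high values by 3 (still ≥ 55) to hit 870.

7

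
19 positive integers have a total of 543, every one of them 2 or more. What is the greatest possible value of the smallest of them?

The average is 543/19 < 29, so some value is ≤ 28.
Equality holds with 8 values of 28 and 11 values of 29.

28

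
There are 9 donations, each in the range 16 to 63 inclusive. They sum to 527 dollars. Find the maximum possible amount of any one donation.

Maximizing one value means minimizing the remaining 8.
The other 8 contribute at least 8 × 16 = 128, leaving at most 527 − 128 = 399.
But each donation is capped at 63, so the maximum is 63.
Achievable: one at 63 and the other 8 totalling 464, which fits since 8 × 16 ≤ 464 ≤ 8 × 63.

63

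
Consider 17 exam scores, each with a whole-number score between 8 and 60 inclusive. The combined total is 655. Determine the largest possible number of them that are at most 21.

Each value at 21 or below falls at least 60 − 21 = 39 short of the ceiling 60.
The ceiling total is 17 × 60 = 1020, and we need 655, so at most ⌊(1020 − 655)/39⌋ = 9 can be that low.
k = 9 is achieved by 9 values at 21 and 8 at 60, total 669; lower one of the 60's by 14 (still > 21) to reach 655.

9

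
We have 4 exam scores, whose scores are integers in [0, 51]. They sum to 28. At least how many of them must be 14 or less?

Each value above 14 is at least 15, contributing at least 15 − 0 = 15 above the floor 0.
The sum exceeds the floor total 0 by 28, so at most ⌊28/15⌋ = 1 exceed 14, and at least 3 are ≤ 14.
Exactly 3 works: 3 values at 0 and 1 at 15 total 15; raise one of the low values by 13 (still ≤ 14) to hit 28.

3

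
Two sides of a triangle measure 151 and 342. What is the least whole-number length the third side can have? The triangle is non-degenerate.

The third side must exceed |151 − 342| = 191.
The smallest integer above 191 is 192.

192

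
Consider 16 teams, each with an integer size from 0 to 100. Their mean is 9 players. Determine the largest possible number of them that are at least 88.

1

The total is 16 × 9 = 144.
With k values at 88 or above and the rest at least 0, the sum is at least 0 + 88k.
Since the sum is 144, we need 88k ≤ 144, i.e. k ≤ 1.
k = 1 is achieved by 1 value at 88 and 15 at 0, total 88; add 56 to one value (staying below 88) to reach 144.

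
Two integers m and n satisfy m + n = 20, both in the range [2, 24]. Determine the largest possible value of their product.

mn = m(20 − m) is maximized when m is as near 20/2 as the bounds allow.
Taking m = 10 and n = 10 (both in [2, 24]) gives mn = 100.

100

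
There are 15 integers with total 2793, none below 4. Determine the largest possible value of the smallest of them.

If every one of the 15 were at least 187, the total would be at least 15 × 187 = 2805 > 2793.
Equality holds with 12 values of 186 and 3 values of 187.

186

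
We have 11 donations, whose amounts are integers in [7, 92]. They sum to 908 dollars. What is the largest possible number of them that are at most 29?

Suppose k of them are at most 29. Those contribute at most 29 each and the rest at most 92 each.
So the total is at most 29k + 92(11 − k) = 1012 − 63k. This must still be ≥ 908, so k ≤ 1.
k = 1 is achieved by 1 value at 29 and 10 at 92, total 949; lower one of the 92's by 41 (still > 29) to reach 908.

1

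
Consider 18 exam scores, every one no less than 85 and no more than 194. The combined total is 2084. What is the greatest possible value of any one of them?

194

Maximizing one value means minimizing the remaining 17.
The other 17 contribute at least 17 × 85 = 1445, leaving at most 2084 − 1445 = 639.
But each score is capped at 194, so the maximum is 194.
Achievable: one at 194 and the other 17 totalling 1890, which fits since 17 × 85 ≤ 1890 ≤ 17 × 194.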